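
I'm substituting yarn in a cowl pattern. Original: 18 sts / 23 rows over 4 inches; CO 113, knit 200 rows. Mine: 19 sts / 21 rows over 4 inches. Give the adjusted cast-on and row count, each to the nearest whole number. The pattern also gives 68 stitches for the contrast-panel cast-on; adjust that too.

Cast on 119 stitches; work 183 rows; contrast-panel cast-on 72 stitches.

Stitches: 113 × 19/18 = 119.28 → 119.
Rows: 200 × 21/23 = 182.61 → 183.
contrast-panel cast-on: 68 × 19/18 = 71.78 → 72.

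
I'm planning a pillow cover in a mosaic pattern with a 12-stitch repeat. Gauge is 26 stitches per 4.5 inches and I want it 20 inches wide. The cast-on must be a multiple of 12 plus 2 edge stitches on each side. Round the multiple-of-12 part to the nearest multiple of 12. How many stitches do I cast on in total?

CO 112 sts.

26 / 4.5 = 5.778 sts per inch.
20 × 5.778 = 115.56 sts.
Less 4 edge sts → 111.56 for the repeat.
Nearest multiple of 12: 108.
Add back 4 edge sts → 112.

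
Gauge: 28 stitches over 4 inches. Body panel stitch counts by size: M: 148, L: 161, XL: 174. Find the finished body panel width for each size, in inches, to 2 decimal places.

M 21.14 inches; L 23.00 inches; XL 24.86 inches.

28/4 = 7 sts per in.
M: 148 / 7 = 21.143 → 21.14 in.
L: 161 / 7 = 23.000 → 23.00 in.
XL: 174 / 7 = 24.857 → 24.86 in.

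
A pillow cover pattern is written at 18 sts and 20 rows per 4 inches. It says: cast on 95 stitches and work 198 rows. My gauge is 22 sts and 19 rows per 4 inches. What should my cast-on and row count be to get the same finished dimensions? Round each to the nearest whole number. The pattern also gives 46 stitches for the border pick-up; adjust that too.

Cast on 116 stitches; work 188 rows; border pick-up 56 stitches.

Stitches: 95 × 22/18 = 116.11 → 116.
Rows: 198 × 19/20 = 188.10 → 188.
border pick-up: 46 × 22/18 = 56.22 → 56.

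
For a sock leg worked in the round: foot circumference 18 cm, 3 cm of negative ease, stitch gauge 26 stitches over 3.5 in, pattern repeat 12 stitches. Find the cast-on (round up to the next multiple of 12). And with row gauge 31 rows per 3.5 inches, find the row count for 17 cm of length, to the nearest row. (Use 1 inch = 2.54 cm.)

Cast on 48 stitches; work 59 rows.

Finished = 18 − 3 = 15 cm.
15 cm × 1/2.54 = 5.91 inches.
26/3.5 = 7.429 sts per in; 5.91 × 7.429 = 43.87 sts.
Next multiple of 12 → 48.
17 cm = 6.69 inches; × 8.857 = 59.28 → 59 rows.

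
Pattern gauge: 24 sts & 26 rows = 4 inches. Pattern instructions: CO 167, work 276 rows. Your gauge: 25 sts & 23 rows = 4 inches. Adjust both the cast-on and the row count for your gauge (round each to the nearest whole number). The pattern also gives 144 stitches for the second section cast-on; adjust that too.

Cast on 174 stitches; work 244 rows; second section cast-on 150 stitches.

Stitches: 167 × 25/24 = 173.96 → 174.
Rows: 276 × 23/26 = 244.15 → 244.
second section cast-on: 144 × 25/24 = 150.00 → 150.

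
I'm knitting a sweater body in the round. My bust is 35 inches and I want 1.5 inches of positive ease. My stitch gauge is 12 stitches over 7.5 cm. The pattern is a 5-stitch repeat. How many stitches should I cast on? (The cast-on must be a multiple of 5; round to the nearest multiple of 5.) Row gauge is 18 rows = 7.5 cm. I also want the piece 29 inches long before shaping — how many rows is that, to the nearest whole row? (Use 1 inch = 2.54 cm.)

Cast on 150 stitches; work 177 rows.

Finished = 35 + 1.5 = 36.5 inches.
36.5 inches × 2.54 = 92.71 cm.
12/7.5 = 1.6 sts per cm; 92.71 × 1.6 = 148.34 sts.
Nearest multiple of 5 → 150.
29 inches = 73.66 cm; × 2.4 = 176.78 → 177 rows.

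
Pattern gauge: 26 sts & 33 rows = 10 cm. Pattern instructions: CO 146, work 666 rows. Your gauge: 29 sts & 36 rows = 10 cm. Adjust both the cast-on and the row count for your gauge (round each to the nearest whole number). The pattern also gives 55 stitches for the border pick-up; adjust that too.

Stitches: 146 × 29/26 = 162.85 → 163.
Rows: 666 × 36/33 = 726.55 → 727.
border pick-up: 55 × 29/26 = 61.35 → 61.

Cast on 163 stitches; work 727 rows; border pick-up 61 stitches.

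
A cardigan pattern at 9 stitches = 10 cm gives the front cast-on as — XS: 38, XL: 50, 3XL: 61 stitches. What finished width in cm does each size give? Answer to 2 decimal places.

XS 42.22 cm; XL 55.56 cm; 3XL 67.78 cm.

9/10 = 0.9 sts per cm.
XS: 38 / 0.9 = 42.222 → 42.22 cm.
XL: 50 / 0.9 = 55.556 → 55.56 cm.
3XL: 61 / 0.9 = 67.778 → 67.78 cm.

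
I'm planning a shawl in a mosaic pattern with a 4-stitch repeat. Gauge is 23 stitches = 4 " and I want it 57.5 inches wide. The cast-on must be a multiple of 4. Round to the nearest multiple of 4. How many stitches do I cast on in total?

23 / 4 = 5.75 sts per inch.
57.5 × 5.75 = 330.62 sts.
Nearest multiple of 4: 332.

Cast on 332 stitches.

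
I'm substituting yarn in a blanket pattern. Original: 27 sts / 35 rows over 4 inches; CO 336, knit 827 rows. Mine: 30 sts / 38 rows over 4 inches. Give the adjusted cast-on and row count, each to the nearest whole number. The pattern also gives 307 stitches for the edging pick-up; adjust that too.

Cast on 373 stitches; work 898 rows; edging pick-up 341 stitches.

Stitches: 336 × 30/27 = 373.33 → 373.
Rows: 827 × 38/35 = 897.89 → 898.
edging pick-up: 307 × 30/27 = 341.11 → 341.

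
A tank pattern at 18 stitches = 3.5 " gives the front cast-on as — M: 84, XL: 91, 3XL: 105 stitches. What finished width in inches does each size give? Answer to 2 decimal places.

18/3.5 = 5.143 sts per in.
M: 84 / 5.143 = 16.333 → 16.33 in.
XL: 91 / 5.143 = 17.694 → 17.69 in.
3XL: 105 / 5.143 = 20.417 → 20.42 in.

M 16.33 inches; XL 17.69 inches; 3XL 20.42 inches.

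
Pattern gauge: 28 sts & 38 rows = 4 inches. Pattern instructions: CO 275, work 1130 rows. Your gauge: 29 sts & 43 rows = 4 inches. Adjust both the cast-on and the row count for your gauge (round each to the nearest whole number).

Stitches: 275 × 29/28 = 284.82 → 285.
Rows: 1130 × 43/38 = 1278.68 → 1279.

Cast on 285 stitches; work 1279 rows.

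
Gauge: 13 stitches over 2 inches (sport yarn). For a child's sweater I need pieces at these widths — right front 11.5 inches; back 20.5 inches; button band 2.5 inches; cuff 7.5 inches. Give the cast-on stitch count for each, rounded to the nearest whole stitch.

Rate = 13/2 = 6.5 sts per in.
right front: 11.5 × 6.5 = 74.75 → 75.
back: 20.5 × 6.5 = 133.25 → 133.
button band: 2.5 × 6.5 = 16.25 → 16.
cuff: 7.5 × 6.5 = 48.75 → 49.

right front 75; back 133; button band 16; cuff 49.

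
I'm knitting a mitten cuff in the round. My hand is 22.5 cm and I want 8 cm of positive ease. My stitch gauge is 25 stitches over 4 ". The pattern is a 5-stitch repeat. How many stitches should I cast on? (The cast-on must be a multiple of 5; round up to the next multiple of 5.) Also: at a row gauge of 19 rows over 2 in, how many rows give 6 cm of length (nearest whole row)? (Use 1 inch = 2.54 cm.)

Finished = 22.5 + 8 = 30.5 cm.
30.5 cm × 1/2.54 = 12.01 inches.
25/4 = 6.25 sts per in; 12.01 × 6.25 = 75.05 sts.
Next multiple of 5 → 80.
6 cm = 2.36 inches; × 9.5 = 22.44 → 22 rows.

Cast on 80 stitches; work 22 rows.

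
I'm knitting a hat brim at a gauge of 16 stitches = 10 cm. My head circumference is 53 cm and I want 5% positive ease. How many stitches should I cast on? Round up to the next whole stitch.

90 stitches.

Finished = 53 × 1.05 = 55.65 cm.
16 / 10 = 1.6 sts per cm.
55.65 × 1.6 = 89.04 sts.
→ 90 sts.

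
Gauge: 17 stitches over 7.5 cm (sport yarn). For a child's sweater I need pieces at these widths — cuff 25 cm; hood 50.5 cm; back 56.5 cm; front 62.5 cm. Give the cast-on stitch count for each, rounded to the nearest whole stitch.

cuff 57; hood 114; back 128; front 142.

Rate = 17/7.5 = 2.267 sts per cm.
cuff: 25 × 2.267 = 56.67 → 57.
hood: 50.5 × 2.267 = 114.47 → 114.
back: 56.5 × 2.267 = 128.07 → 128.
front: 62.5 × 2.267 = 141.67 → 142.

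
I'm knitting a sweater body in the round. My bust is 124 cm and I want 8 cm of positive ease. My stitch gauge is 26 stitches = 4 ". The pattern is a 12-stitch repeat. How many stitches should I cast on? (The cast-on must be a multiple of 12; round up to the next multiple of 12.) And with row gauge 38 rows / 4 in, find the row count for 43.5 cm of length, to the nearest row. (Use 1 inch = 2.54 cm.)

Finished = 124 + 8 = 132 cm.
132 cm × 1/2.54 = 51.97 inches.
26/4 = 6.5 sts per in; 51.97 × 6.5 = 337.80 sts.
Next multiple of 12 → 348.
43.5 cm = 17.13 inches; × 9.5 = 162.70 → 163 rows.

Cast on 348 stitches; work 163 rows.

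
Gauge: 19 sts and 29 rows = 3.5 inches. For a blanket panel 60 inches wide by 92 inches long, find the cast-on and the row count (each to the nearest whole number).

Stitch gauge = 19/3.5 = 5.429 sts/in; 60 × 5.429 = 325.71 → 326 sts.
Row gauge = 29/3.5 = 8.286 rows/in; 92 × 8.286 = 762.29 → 762 rows.

Cast on 326 stitches and work 762 rows.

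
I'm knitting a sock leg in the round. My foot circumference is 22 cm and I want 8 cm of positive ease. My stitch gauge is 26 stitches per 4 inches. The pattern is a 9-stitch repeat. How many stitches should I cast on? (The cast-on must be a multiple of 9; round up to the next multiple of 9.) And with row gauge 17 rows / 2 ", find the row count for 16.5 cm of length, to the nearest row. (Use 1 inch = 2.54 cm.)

Cast on 81 stitches; work 55 rows.

Finished = 22 + 8 = 30 cm.
30 cm × 1/2.54 = 11.81 inches.
26/4 = 6.5 sts per in; 11.81 × 6.5 = 76.77 sts.
Next multiple of 9 → 81.
16.5 cm = 6.50 inches; × 8.5 = 55.22 → 55 rows.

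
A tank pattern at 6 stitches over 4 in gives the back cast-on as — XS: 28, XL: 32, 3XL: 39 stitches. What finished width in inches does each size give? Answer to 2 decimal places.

6/4 = 1.5 sts per in.
XS: 28 / 1.5 = 18.667 → 18.67 in.
XL: 32 / 1.5 = 21.333 → 21.33 in.
3XL: 39 / 1.5 = 26.000 → 26.00 in.

XS 18.67 inches; XL 21.33 inches; 3XL 26.00 inches.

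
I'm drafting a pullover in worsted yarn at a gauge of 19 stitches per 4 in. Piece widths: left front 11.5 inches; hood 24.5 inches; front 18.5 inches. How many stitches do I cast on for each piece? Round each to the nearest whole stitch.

Rate = 19/4 = 4.75 sts per in.
left front: 11.5 × 4.75 = 54.62 → 55.
hood: 24.5 × 4.75 = 116.38 → 116.
front: 18.5 × 4.75 = 87.88 → 88.

left front 55; hood 116; front 88.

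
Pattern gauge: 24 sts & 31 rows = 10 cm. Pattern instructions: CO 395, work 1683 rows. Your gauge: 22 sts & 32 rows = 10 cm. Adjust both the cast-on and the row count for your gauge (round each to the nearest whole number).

Stitches: 395 × 22/24 = 362.08 → 362.
Rows: 1683 × 32/31 = 1737.29 → 1737.

Cast on 362 stitches; work 1737 rows.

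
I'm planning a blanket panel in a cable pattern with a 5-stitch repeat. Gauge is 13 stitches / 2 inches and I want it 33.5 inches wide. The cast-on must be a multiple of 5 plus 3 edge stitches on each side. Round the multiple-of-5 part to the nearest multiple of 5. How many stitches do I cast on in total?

CO 216 sts.

13 / 2 = 6.5 sts per inch.
33.5 × 6.5 = 217.75 sts.
Less 6 edge sts → 211.75 for the repeat.
Nearest multiple of 5: 210.
Add back 6 edge sts → 216.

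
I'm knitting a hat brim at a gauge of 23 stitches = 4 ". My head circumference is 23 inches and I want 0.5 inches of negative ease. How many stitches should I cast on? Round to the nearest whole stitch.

Finished = 23 − 0.5 = 22.5 in.
23 / 4 = 5.75 sts per inch.
22.50 × 5.75 = 129.38 sts.
→ 129 sts.

CO 129 sts.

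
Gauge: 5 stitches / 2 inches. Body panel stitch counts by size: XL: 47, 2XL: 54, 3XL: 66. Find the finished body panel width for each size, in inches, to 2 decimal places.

5/2 = 2.5 sts per in.
XL: 47 / 2.5 = 18.800 → 18.80 in.
2XL: 54 / 2.5 = 21.600 → 21.60 in.
3XL: 66 / 2.5 = 26.400 → 26.40 in.

XL 18.80 inches; 2XL 21.60 inches; 3XL 26.40 inches.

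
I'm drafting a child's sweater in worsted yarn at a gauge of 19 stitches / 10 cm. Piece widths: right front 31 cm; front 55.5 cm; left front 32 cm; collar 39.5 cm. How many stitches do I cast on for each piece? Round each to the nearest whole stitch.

right front 59; front 105; left front 61; collar 75.

Rate = 19/10 = 1.9 sts per cm.
right front: 31 × 1.9 = 58.90 → 59.
front: 55.5 × 1.9 = 105.45 → 105.
left front: 32 × 1.9 = 60.80 → 61.
collar: 39.5 × 1.9 = 75.05 → 75.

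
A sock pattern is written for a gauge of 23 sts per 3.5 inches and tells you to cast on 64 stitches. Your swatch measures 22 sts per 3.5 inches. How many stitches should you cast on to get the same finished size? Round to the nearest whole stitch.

Scale factor = 22 / 23 = 0.957.
64 × 22 / 23 = 61.22 sts.
→ 61 sts.

Cast on 61 stitches.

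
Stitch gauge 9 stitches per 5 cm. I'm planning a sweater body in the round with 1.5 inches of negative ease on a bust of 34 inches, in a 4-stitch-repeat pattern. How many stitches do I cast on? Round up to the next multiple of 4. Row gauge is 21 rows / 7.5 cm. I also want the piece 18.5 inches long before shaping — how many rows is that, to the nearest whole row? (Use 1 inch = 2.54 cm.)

Cast on 152 stitches; work 132 rows.

Finished = 34 − 1.5 = 32.5 inches.
32.5 inches × 2.54 = 82.55 cm.
9/5 = 1.8 sts per cm; 82.55 × 1.8 = 148.59 sts.
Next multiple of 4 → 152.
18.5 inches = 46.99 cm; × 2.8 = 131.57 → 132 rows.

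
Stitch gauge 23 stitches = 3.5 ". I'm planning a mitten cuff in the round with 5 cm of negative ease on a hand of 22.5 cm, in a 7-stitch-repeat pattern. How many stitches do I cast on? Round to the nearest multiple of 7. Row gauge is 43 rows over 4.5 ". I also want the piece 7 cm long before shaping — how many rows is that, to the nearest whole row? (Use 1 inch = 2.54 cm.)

Finished = 22.5 − 5 = 17.5 cm.
17.5 cm × 1/2.54 = 6.89 inches.
23/3.5 = 6.571 sts per in; 6.89 × 6.571 = 45.28 sts.
Nearest multiple of 7 → 42.
7 cm = 2.76 inches; × 9.556 = 26.33 → 26 rows.

Cast on 42 stitches; work 26 rows.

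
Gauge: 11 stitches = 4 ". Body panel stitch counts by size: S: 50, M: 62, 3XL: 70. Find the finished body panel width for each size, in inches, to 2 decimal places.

11/4 = 2.75 sts per in.
S: 50 / 2.75 = 18.182 → 18.18 in.
M: 62 / 2.75 = 22.545 → 22.55 in.
3XL: 70 / 2.75 = 25.455 → 25.45 in.

S 18.18 inches; M 22.55 inches; 3XL 25.45 inches.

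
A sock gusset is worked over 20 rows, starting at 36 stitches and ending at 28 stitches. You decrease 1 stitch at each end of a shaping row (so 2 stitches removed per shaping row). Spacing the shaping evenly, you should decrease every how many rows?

Stitches to remove: |28 − 36| = 8.
Shaping rows needed: 8 / 2 = 4.
20 rows / 4 = every 5 rows.

Decrease every 5th row.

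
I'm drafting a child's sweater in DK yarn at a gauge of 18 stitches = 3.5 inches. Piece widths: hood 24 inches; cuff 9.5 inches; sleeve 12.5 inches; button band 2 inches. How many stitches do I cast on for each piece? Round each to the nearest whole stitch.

Rate = 18/3.5 = 5.143 sts per in.
hood: 24 × 5.143 = 123.43 → 123.
cuff: 9.5 × 5.143 = 48.86 → 49.
sleeve: 12.5 × 5.143 = 64.29 → 64.
button band: 2 × 5.143 = 10.29 → 10.

hood 123; cuff 49; sleeve 64; button band 10.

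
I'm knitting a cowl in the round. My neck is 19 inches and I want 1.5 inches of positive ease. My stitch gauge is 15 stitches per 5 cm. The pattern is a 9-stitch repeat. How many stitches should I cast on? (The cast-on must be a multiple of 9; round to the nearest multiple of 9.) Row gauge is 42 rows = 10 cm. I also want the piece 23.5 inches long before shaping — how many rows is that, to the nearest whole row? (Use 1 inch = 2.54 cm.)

Cast on 153 stitches; work 251 rows.

Finished = 19 + 1.5 = 20.5 inches.
20.5 inches × 2.54 = 52.07 cm.
15/5 = 3 sts per cm; 52.07 × 3 = 156.21 sts.
Nearest multiple of 9 → 153.
23.5 inches = 59.69 cm; × 4.2 = 250.70 → 251 rows.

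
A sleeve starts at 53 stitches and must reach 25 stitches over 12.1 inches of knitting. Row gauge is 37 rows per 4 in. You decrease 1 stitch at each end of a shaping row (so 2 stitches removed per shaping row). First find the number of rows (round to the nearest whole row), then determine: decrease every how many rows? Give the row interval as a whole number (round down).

Rows = 12.1 × 9.25 = 111.9 → 112 rows.
Stitches to remove: 28 → 14 shaping rows (at 2 st each).
112 / 14 = 8.00 → every 8 rows.

Decrease every 8th row.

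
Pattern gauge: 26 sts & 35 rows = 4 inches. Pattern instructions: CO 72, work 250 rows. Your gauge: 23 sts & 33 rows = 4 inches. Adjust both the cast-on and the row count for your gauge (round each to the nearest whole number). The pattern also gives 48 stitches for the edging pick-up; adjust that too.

Cast on 64 stitches; work 236 rows; edging pick-up 42 stitches.

Stitches: 72 × 23/26 = 63.69 → 64.
Rows: 250 × 33/35 = 235.71 → 236.
edging pick-up: 48 × 23/26 = 42.46 → 42.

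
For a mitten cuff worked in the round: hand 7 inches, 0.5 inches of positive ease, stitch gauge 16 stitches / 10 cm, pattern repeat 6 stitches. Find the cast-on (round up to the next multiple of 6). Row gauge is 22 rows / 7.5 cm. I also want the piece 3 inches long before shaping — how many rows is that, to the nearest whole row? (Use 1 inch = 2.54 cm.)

Finished = 7 + 0.5 = 7.5 inches.
7.5 inches × 2.54 = 19.05 cm.
16/10 = 1.6 sts per cm; 19.05 × 1.6 = 30.48 sts.
Next multiple of 6 → 36.
3 inches = 7.62 cm; × 2.933 = 22.35 → 22 rows.

Cast on 36 stitches; work 22 rows.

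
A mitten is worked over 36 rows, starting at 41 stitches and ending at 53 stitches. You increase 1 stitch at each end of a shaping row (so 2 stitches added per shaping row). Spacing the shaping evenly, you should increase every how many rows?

Increase every 6th row.

Stitches to add: |53 − 41| = 12.
Shaping rows needed: 12 / 2 = 6.
36 rows / 6 = every 6 rows.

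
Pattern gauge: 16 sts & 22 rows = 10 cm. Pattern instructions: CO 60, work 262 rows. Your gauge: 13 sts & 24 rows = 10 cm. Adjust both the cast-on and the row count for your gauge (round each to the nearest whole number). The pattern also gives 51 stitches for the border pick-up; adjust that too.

Stitches: 60 × 13/16 = 48.75 → 49.
Rows: 262 × 24/22 = 285.82 → 286.
border pick-up: 51 × 13/16 = 41.44 → 41.

Cast on 49 stitches; work 286 rows; border pick-up 41 stitches.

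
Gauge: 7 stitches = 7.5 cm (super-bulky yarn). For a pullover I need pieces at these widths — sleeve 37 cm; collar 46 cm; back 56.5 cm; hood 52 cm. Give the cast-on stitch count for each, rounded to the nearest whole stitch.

sleeve 35; collar 43; back 53; hood 49.

Rate = 7/7.5 = 0.933 sts per cm.
sleeve: 37 × 0.933 = 34.53 → 35.
collar: 46 × 0.933 = 42.93 → 43.
back: 56.5 × 0.933 = 52.73 → 53.
hood: 52 × 0.933 = 48.53 → 49.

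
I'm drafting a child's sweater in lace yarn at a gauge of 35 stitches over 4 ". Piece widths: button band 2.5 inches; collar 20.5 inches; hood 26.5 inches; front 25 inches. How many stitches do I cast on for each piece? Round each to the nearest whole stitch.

Rate = 35/4 = 8.75 sts per in.
button band: 2.5 × 8.75 = 21.88 → 22.
collar: 20.5 × 8.75 = 179.38 → 179.
hood: 26.5 × 8.75 = 231.88 → 232.
front: 25 × 8.75 = 218.75 → 219.

button band 22; collar 179; hood 232; front 219.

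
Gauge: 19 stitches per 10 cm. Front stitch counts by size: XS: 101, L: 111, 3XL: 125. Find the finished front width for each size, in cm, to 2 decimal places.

19/10 = 1.9 sts per cm.
XS: 101 / 1.9 = 53.158 → 53.16 cm.
L: 111 / 1.9 = 58.421 → 58.42 cm.
3XL: 125 / 1.9 = 65.789 → 65.79 cm.

XS 53.16 cm; L 58.42 cm; 3XL 65.79 cm.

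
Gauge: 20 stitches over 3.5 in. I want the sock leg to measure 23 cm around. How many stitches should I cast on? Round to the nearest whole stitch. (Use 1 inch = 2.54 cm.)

23 cm = 9.06 in.
20 stitches / 3.5 in = 5.714 stitches per inch.
9.06 × 5.714 = 51.74 stitches.
Round to nearest → 52.

52 stitches.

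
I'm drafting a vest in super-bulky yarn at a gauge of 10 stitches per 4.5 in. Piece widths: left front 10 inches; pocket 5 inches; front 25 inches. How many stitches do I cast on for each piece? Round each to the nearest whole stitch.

left front 22; pocket 11; front 56.

Rate = 10/4.5 = 2.222 sts per in.
left front: 10 × 2.222 = 22.22 → 22.
pocket: 5 × 2.222 = 11.11 → 11.
front: 25 × 2.222 = 55.56 → 56.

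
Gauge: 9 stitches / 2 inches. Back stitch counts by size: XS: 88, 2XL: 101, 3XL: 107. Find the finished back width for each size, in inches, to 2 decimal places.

9/2 = 4.5 sts per in.
XS: 88 / 4.5 = 19.556 → 19.56 in.
2XL: 101 / 4.5 = 22.444 → 22.44 in.
3XL: 107 / 4.5 = 23.778 → 23.78 in.

XS 19.56 inches; 2XL 22.44 inches; 3XL 23.78 inches.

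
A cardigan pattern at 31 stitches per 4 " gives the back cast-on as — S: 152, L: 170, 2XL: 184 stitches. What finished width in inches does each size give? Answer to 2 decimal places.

S 19.61 inches; L 21.94 inches; 2XL 23.74 inches.

31/4 = 7.75 sts per in.
S: 152 / 7.75 = 19.613 → 19.61 in.
L: 170 / 7.75 = 21.935 → 21.94 in.
2XL: 184 / 7.75 = 23.742 → 23.74 in.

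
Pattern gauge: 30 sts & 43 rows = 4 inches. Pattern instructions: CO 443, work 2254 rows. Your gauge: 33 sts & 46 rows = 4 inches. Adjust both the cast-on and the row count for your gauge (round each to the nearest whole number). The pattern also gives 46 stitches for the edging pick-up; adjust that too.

Cast on 487 stitches; work 2411 rows; edging pick-up 51 stitches.

Stitches: 443 × 33/30 = 487.30 → 487.
Rows: 2254 × 46/43 = 2411.26 → 2411.
edging pick-up: 46 × 33/30 = 50.60 → 51.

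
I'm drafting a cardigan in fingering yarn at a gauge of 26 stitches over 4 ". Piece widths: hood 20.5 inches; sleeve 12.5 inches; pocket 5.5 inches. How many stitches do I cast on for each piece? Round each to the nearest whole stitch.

hood 133; sleeve 81; pocket 36.

Rate = 26/4 = 6.5 sts per in.
hood: 20.5 × 6.5 = 133.25 → 133.
sleeve: 12.5 × 6.5 = 81.25 → 81.
pocket: 5.5 × 6.5 = 35.75 → 36.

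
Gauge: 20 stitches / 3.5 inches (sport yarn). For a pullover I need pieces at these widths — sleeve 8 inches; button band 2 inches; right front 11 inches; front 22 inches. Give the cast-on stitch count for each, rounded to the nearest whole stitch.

Rate = 20/3.5 = 5.714 sts per in.
sleeve: 8 × 5.714 = 45.71 → 46.
button band: 2 × 5.714 = 11.43 → 11.
right front: 11 × 5.714 = 62.86 → 63.
front: 22 × 5.714 = 125.71 → 126.

sleeve 46; button band 11; right front 63; front 126.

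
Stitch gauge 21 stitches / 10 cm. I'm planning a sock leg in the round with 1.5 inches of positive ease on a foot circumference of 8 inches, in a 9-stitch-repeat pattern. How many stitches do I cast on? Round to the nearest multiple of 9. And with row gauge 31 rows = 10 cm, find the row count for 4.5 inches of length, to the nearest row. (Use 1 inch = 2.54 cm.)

Finished = 8 + 1.5 = 9.5 inches.
9.5 inches × 2.54 = 24.13 cm.
21/10 = 2.1 sts per cm; 24.13 × 2.1 = 50.67 sts.
Nearest multiple of 9 → 54.
4.5 inches = 11.43 cm; × 3.1 = 35.43 → 35 rows.

Cast on 54 stitches; work 35 rows.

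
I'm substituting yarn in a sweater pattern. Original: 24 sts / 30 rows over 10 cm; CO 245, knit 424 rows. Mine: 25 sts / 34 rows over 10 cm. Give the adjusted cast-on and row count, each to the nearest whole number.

Stitches: 245 × 25/24 = 255.21 → 255.
Rows: 424 × 34/30 = 480.53 → 481.

Cast on 255 stitches; work 481 rows.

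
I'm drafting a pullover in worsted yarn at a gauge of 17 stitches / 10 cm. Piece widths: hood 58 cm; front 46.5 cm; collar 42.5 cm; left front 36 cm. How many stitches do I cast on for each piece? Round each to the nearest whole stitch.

hood 99; front 79; collar 72; left front 61.

Rate = 17/10 = 1.7 sts per cm.
hood: 58 × 1.7 = 98.60 → 99.
front: 46.5 × 1.7 = 79.05 → 79.
collar: 42.5 × 1.7 = 72.25 → 72.
left front: 36 × 1.7 = 61.20 → 61.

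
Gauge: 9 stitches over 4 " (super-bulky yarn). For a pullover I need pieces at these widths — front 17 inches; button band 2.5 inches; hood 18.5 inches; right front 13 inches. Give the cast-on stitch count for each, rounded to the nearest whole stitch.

front 38; button band 6; hood 42; right front 29.

Rate = 9/4 = 2.25 sts per in.
front: 17 × 2.25 = 38.25 → 38.
button band: 2.5 × 2.25 = 5.62 → 6.
hood: 18.5 × 2.25 = 41.62 → 42.
right front: 13 × 2.25 = 29.25 → 29.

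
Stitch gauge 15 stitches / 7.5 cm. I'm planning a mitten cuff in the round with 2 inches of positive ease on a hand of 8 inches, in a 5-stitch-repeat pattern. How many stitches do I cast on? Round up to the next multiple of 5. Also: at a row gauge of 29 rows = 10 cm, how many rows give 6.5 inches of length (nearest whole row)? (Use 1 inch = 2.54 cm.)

Cast on 55 stitches; work 48 rows.

Finished = 8 + 2 = 10 inches.
10 inches × 2.54 = 25.40 cm.
15/7.5 = 2 sts per cm; 25.40 × 2 = 50.80 sts.
Next multiple of 5 → 55.
6.5 inches = 16.51 cm; × 2.9 = 47.88 → 48 rows.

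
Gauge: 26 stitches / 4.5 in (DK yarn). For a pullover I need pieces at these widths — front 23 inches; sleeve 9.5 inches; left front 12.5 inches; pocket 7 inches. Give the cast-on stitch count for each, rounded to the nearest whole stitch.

Rate = 26/4.5 = 5.778 sts per in.
front: 23 × 5.778 = 132.89 → 133.
sleeve: 9.5 × 5.778 = 54.89 → 55.
left front: 12.5 × 5.778 = 72.22 → 72.
pocket: 7 × 5.778 = 40.44 → 40.

front 133; sleeve 55; left front 72; pocket 40.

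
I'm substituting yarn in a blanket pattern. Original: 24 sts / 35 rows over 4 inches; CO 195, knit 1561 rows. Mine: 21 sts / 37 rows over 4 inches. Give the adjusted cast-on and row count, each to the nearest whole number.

Cast on 171 stitches; work 1650 rows.

Stitches: 195 × 21/24 = 170.62 → 171.
Rows: 1561 × 37/35 = 1650.20 → 1650.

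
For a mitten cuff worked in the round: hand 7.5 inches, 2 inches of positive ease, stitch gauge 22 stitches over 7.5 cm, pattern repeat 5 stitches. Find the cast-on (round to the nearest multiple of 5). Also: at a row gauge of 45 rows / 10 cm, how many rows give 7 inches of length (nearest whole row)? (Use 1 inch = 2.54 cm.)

Cast on 70 stitches; work 80 rows.

Finished = 7.5 + 2 = 9.5 inches.
9.5 inches × 2.54 = 24.13 cm.
22/7.5 = 2.933 sts per cm; 24.13 × 2.933 = 70.78 sts.
Nearest multiple of 5 → 70.
7 inches = 17.78 cm; × 4.5 = 80.01 → 80 rows.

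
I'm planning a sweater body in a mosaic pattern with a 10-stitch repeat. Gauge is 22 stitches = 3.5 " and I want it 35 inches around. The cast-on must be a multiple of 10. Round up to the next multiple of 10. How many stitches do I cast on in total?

Cast on 220 stitches.

22 / 3.5 = 6.286 sts per inch.
35 × 6.286 = 220.00 sts.
Next multiple of 10: 220.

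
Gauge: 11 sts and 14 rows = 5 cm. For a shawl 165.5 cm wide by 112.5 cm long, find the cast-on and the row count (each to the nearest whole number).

Cast on 364 stitches and work 315 rows.

Stitch gauge = 11/5 = 2.2 sts/cm; 165.5 × 2.2 = 364.10 → 364 sts.
Row gauge = 14/5 = 2.8 rows/cm; 112.5 × 2.8 = 315.00 → 315 rows.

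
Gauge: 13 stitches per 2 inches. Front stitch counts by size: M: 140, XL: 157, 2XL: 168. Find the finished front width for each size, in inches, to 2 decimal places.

M 21.54 inches; XL 24.15 inches; 2XL 25.85 inches.

13/2 = 6.5 sts per in.
M: 140 / 6.5 = 21.538 → 21.54 in.
XL: 157 / 6.5 = 24.154 → 24.15 in.
2XL: 168 / 6.5 = 25.846 → 25.85 in.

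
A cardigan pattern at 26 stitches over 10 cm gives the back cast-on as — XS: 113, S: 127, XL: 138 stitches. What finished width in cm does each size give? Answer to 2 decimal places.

XS 43.46 cm; S 48.85 cm; XL 53.08 cm.

26/10 = 2.6 sts per cm.
XS: 113 / 2.6 = 43.462 → 43.46 cm.
S: 127 / 2.6 = 48.846 → 48.85 cm.
XL: 138 / 2.6 = 53.077 → 53.08 cm.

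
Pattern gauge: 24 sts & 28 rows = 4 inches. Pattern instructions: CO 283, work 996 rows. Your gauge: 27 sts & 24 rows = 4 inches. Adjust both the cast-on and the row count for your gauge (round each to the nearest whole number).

Stitches: 283 × 27/24 = 318.38 → 318.
Rows: 996 × 24/28 = 853.71 → 854.

Cast on 318 stitches; work 854 rows.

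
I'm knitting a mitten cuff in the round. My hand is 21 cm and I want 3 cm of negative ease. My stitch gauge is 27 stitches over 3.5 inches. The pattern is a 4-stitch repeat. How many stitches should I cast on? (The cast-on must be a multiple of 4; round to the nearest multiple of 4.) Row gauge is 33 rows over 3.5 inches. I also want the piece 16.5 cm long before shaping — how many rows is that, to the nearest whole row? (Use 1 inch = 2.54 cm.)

Finished = 21 − 3 = 18 cm.
18 cm × 1/2.54 = 7.09 inches.
27/3.5 = 7.714 sts per in; 7.09 × 7.714 = 54.67 sts.
Nearest multiple of 4 → 56.
16.5 cm = 6.50 inches; × 9.429 = 61.25 → 61 rows.

Cast on 56 stitches; work 61 rows.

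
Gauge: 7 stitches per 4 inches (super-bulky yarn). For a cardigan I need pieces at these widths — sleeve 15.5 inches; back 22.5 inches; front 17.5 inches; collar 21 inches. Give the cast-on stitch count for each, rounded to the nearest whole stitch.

sleeve 27; back 39; front 31; collar 37.

Rate = 7/4 = 1.75 sts per in.
sleeve: 15.5 × 1.75 = 27.12 → 27.
back: 22.5 × 1.75 = 39.38 → 39.
front: 17.5 × 1.75 = 30.62 → 31.
collar: 21 × 1.75 = 36.75 → 37.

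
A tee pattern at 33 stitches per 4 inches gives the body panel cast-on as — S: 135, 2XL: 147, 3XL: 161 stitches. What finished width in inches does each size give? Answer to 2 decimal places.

33/4 = 8.25 sts per in.
S: 135 / 8.25 = 16.364 → 16.36 in.
2XL: 147 / 8.25 = 17.818 → 17.82 in.
3XL: 161 / 8.25 = 19.515 → 19.52 in.

S 16.36 inches; 2XL 17.82 inches; 3XL 19.52 inches.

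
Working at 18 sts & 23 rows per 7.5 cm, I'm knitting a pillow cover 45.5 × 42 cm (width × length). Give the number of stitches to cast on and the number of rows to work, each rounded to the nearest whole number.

Cast on 109 stitches and work 129 rows.

Stitch gauge = 18/7.5 = 2.4 sts/cm; 45.5 × 2.4 = 109.20 → 109 sts.
Row gauge = 23/7.5 = 3.067 rows/cm; 42 × 3.067 = 128.80 → 129 rows.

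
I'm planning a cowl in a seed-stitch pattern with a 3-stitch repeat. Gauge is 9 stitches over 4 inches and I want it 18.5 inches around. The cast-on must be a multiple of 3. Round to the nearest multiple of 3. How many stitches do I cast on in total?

9 / 4 = 2.25 sts per inch.
18.5 × 2.25 = 41.62 sts.
Nearest multiple of 3: 42.

CO 42 sts.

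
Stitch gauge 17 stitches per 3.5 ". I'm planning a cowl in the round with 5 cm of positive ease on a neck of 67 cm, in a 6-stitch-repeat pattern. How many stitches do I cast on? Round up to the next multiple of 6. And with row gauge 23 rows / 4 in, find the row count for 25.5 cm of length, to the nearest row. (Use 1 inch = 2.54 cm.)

Cast on 138 stitches; work 58 rows.

Finished = 67 + 5 = 72 cm.
72 cm × 1/2.54 = 28.35 inches.
17/3.5 = 4.857 sts per in; 28.35 × 4.857 = 137.68 sts.
Next multiple of 6 → 138.
25.5 cm = 10.04 inches; × 5.75 = 57.73 → 58 rows.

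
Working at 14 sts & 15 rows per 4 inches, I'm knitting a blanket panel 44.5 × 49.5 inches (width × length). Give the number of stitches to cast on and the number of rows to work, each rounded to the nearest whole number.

Cast on 156 stitches and work 186 rows.

Stitch gauge = 14/4 = 3.5 sts/in; 44.5 × 3.5 = 155.75 → 156 sts.
Row gauge = 15/4 = 3.75 rows/in; 49.5 × 3.75 = 185.62 → 186 rows.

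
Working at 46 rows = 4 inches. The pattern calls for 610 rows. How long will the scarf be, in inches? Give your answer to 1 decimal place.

46 rows / 4 inch = 11.5 rows per inch.
610 / 11.5 = 53.04 inches.

53.0 inches.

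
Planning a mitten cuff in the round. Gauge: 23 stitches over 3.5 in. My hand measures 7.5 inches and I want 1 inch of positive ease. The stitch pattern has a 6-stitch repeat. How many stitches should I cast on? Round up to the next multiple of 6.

CO 60 sts.

Finished = 7.5 + 1 = 8.5 inches.
23 / 3.5 = 6.571 sts/in.
8.5 × 6.571 = 55.86 sts.
Next multiple of 6: 60.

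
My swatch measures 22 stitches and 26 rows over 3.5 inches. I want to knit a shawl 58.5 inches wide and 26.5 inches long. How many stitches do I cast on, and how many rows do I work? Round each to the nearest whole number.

Cast on 368 stitches and work 197 rows.

Stitch gauge = 22/3.5 = 6.286 sts/in; 58.5 × 6.286 = 367.71 → 368 sts.
Row gauge = 26/3.5 = 7.429 rows/in; 26.5 × 7.429 = 196.86 → 197 rows.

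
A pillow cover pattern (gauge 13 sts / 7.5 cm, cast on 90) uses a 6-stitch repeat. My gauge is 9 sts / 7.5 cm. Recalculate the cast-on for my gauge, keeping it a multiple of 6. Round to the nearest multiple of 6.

CO 60 sts.

90 × 9 / 13 = 62.31.
Nearest multiple of 6: 60.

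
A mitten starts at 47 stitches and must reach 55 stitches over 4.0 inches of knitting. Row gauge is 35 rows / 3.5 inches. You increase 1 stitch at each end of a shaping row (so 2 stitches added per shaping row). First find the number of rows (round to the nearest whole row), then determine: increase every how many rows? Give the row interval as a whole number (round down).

Rows = 4.0 × 10 = 40.0 → 40 rows.
Stitches to add: 8 → 4 shaping rows (at 2 st each).
40 / 4 = 10.00 → every 10 rows.

Increase every 10th row.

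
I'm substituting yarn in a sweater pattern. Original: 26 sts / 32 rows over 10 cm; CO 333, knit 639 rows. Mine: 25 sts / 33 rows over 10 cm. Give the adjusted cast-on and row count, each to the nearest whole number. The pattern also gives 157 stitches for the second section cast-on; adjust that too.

Stitches: 333 × 25/26 = 320.19 → 320.
Rows: 639 × 33/32 = 658.97 → 659.
second section cast-on: 157 × 25/26 = 150.96 → 151.

Cast on 320 stitches; work 659 rows; second section cast-on 151 stitches.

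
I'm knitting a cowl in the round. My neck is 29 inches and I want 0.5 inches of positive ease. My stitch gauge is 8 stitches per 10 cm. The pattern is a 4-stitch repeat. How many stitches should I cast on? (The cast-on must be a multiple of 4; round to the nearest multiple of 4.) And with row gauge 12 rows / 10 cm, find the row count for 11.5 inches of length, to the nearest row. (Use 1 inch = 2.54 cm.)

Cast on 60 stitches; work 35 rows.

Finished = 29 + 0.5 = 29.5 inches.
29.5 inches × 2.54 = 74.93 cm.
8/10 = 0.8 sts per cm; 74.93 × 0.8 = 59.94 sts.
Nearest multiple of 4 → 60.
11.5 inches = 29.21 cm; × 1.2 = 35.05 → 35 rows.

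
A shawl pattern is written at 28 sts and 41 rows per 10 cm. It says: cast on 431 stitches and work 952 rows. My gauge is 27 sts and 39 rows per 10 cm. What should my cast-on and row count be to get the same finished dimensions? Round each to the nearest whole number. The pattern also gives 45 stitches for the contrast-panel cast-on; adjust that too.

Cast on 416 stitches; work 906 rows; contrast-panel cast-on 43 stitches.

Stitches: 431 × 27/28 = 415.61 → 416.
Rows: 952 × 39/41 = 905.56 → 906.
contrast-panel cast-on: 45 × 27/28 = 43.39 → 43.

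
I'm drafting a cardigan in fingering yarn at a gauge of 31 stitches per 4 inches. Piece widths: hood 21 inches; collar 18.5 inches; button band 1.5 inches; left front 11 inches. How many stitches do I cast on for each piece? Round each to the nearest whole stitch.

Rate = 31/4 = 7.75 sts per in.
hood: 21 × 7.75 = 162.75 → 163.
collar: 18.5 × 7.75 = 143.38 → 143.
button band: 1.5 × 7.75 = 11.62 → 12.
left front: 11 × 7.75 = 85.25 → 85.

hood 163; collar 143; button band 12; left front 85.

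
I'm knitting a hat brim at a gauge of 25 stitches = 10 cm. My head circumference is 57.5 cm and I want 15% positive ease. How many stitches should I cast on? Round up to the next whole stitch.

Finished = 57.5 × 1.15 = 66.12 cm.
25 / 10 = 2.5 sts per cm.
66.12 × 2.5 = 165.31 sts.
→ 166 sts.

166 stitches.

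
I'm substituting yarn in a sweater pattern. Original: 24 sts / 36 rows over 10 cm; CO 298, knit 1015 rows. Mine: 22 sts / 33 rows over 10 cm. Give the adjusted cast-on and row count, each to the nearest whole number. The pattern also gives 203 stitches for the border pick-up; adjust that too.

Stitches: 298 × 22/24 = 273.17 → 273.
Rows: 1015 × 33/36 = 930.42 → 930.
border pick-up: 203 × 22/24 = 186.08 → 186.

Cast on 273 stitches; work 930 rows; border pick-up 186 stitches.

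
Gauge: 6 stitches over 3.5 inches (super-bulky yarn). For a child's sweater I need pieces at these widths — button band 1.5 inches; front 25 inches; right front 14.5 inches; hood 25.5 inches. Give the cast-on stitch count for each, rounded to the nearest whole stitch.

Rate = 6/3.5 = 1.714 sts per in.
button band: 1.5 × 1.714 = 2.57 → 3.
front: 25 × 1.714 = 42.86 → 43.
right front: 14.5 × 1.714 = 24.86 → 25.
hood: 25.5 × 1.714 = 43.71 → 44.

button band 3; front 43; right front 25; hood 44.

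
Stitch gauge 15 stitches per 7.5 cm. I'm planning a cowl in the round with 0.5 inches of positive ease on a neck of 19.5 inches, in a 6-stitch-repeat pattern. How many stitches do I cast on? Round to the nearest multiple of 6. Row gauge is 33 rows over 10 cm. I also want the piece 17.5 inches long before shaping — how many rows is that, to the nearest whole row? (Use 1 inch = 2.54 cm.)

Cast on 102 stitches; work 147 rows.

Finished = 19.5 + 0.5 = 20 inches.
20 inches × 2.54 = 50.80 cm.
15/7.5 = 2 sts per cm; 50.80 × 2 = 101.60 sts.
Nearest multiple of 6 → 102.
17.5 inches = 44.45 cm; × 3.3 = 146.69 → 147 rows.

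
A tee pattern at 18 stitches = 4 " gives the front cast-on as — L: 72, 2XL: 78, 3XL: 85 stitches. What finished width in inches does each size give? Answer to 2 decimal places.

18/4 = 4.5 sts per in.
L: 72 / 4.5 = 16.000 → 16.00 in.
2XL: 78 / 4.5 = 17.333 → 17.33 in.
3XL: 85 / 4.5 = 18.889 → 18.89 in.

L 16.00 inches; 2XL 17.33 inches; 3XL 18.89 inches.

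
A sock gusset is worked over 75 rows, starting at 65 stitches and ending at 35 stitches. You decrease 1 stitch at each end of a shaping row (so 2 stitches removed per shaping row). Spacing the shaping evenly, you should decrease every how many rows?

Stitches to remove: |35 − 65| = 30.
Shaping rows needed: 30 / 2 = 15.
75 rows / 15 = every 5 rows.

Decrease every 5th row.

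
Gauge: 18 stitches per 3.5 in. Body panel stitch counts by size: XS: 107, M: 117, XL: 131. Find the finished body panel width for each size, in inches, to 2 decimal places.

18/3.5 = 5.143 sts per in.
XS: 107 / 5.143 = 20.806 → 20.81 in.
M: 117 / 5.143 = 22.750 → 22.75 in.
XL: 131 / 5.143 = 25.472 → 25.47 in.

XS 20.81 inches; M 22.75 inches; XL 25.47 inches.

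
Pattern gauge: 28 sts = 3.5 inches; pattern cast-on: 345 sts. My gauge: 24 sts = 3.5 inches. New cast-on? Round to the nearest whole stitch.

Cast on 296 stitches.

Scale factor = 24 / 28 = 0.857.
345 × 24 / 28 = 295.71 sts.
→ 296 sts.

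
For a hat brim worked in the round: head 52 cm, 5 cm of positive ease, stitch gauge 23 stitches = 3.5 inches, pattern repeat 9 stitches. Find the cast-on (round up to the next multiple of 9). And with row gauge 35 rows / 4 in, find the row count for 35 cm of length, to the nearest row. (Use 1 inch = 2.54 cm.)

Finished = 52 + 5 = 57 cm.
57 cm × 1/2.54 = 22.44 inches.
23/3.5 = 6.571 sts per in; 22.44 × 6.571 = 147.47 sts.
Next multiple of 9 → 153.
35 cm = 13.78 inches; × 8.75 = 120.57 → 121 rows.

Cast on 153 stitches; work 121 rows.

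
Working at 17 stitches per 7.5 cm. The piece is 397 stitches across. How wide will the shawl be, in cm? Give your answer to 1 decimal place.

17 stitches / 7.5 cm = 2.267 stitches per cm.
397 / 2.267 = 175.15 cm.

175.1 cm.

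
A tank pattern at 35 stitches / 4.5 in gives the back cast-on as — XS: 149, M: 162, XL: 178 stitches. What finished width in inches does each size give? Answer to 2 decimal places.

XS 19.16 inches; M 20.83 inches; XL 22.89 inches.

35/4.5 = 7.778 sts per in.
XS: 149 / 7.778 = 19.157 → 19.16 in.
M: 162 / 7.778 = 20.829 → 20.83 in.
XL: 178 / 7.778 = 22.886 → 22.89 in.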